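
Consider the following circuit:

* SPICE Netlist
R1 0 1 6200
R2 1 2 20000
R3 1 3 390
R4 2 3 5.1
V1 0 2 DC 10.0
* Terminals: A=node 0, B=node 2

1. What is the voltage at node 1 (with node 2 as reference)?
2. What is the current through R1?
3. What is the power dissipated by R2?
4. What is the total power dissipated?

Nodal analysis, taking node 2 as the 0 V reference.
Source V1 fixes V_0 = 10 V.
KCL at each unknown node (sum of currents leaving = 0; resistances in Ω):
  Node 1: (V_1 - 10)/6200 + (V_1 - 0)/20000 + (V_1 - V_3)/390 = 0
  Node 3: (V_3 - V_1)/390 + (V_3 - 0)/5.1 = 0
Collecting terms (coefficients in siemens):
  0.002775·V_1 - 0.002564·V_3 = 0.001613
  0.1986·V_3 - 0.002564·V_1 = 0
Determinant D = (0.002775)(0.1986) - (-0.002564)(-0.002564) = 0.0005447
V_1 = [(0.001613)(0.1986) - (-0.002564)(0)]/D = 0.5882 V
V_3 = [(0.002775)(0) - (0.001613)(-0.002564)]/D = 0.007592 V
Part 1:
  Read off the nodal solution: V_1 = 0.5882 V
Part 2:
  I_R1 = (V_0 - V_1)/R1 = (10 - 0.5882)/6200 = 0.001518 A
  Magnitude: I_R1 = 0.001518 A
Part 3:
  I_R2 = (V_1 - V_2)/R2 = (0.5882 - 0)/20000 = 0.00002941 A
  P_R2 = I_R2² × R2 = (0.00002941)² × 20000 = 0.0000173 W
Part 4:
  Power in each resistor, P = (ΔV)²/R:
    P_R1 = (10 - 0.5882)²/6200 = 0.01429 W
    P_R2 = (0.5882 - 0)²/20000 = 0.0000173 W
    P_R3 = (0.5882 - 0.007592)²/390 = 0.0008642 W
    P_R4 = (0 - 0.007592)²/5.1 = 0.0000113 W
  P_total = P_R1 + P_R2 + P_R3 + P_R4 = 0.01518 W

Final answers:
1. V_1 = 0.5882 V
2. I_R1 = 0.001518 A
3. P_R2 = 1.73e-05 W
4. P_total = 0.01518 W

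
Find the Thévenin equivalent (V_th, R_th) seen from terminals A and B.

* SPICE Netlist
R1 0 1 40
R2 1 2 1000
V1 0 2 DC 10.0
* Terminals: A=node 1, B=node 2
Step 1 — V_th is the open-circuit voltage V_A - V_B (nothing connected across the terminals).
Nodal analysis, taking node 2 as the 0 V reference.
Source V1 fixes V_0 = 10 V.
KCL at each unknown node (sum of currents leaving = 0; resistances in Ω):
  Node 1: (V_1 - 10)/40 + (V_1 - 0)/1000 = 0
Collecting terms: 0.026 × V_1 = 0.25  =>  V_1 = 9.615 V
V_th = V_1 - V_2 = 9.615 - 0 = 9.615 V
Step 2 — R_th: zero the source — replace V1 by a short circuit (node 2 merges into node 0) — and find the resistance seen between A (node 1) and B (node 0).
Reduce the network between node 1 (A) and node 0 (B) by series/parallel combination:
  Rp1 = R1 ‖ R2 (parallel, both between nodes 0 and 1) = 1/(1/40 + 1/1000) = 38.46 Ω
R_th = 38.46 Ω

Final answer: V_th = 9.615 V, R_th = 38.46 Ω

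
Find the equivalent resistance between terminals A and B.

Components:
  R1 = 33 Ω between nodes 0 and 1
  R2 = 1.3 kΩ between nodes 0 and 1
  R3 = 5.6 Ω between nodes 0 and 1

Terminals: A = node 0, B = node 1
Reduce the network between node 0 (A) and node 1 (B) by series/parallel combination:
  Rp1 = R1 ‖ R2 ‖ R3 (parallel, all between nodes 0 and 1) = 1/(1/33 + 1/1300 + 1/5.6) = 4.77 Ω
R_eq = 4.77 Ω

Final answer: 4.77 Ω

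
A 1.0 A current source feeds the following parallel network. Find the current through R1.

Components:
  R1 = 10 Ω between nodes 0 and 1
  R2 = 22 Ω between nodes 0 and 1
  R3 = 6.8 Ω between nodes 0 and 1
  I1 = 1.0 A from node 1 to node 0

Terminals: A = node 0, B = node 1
All resistors sit directly between nodes 0 and 1, so they are in parallel and share one voltage V; the full source current 1 A splits among them.
1/R_par = 1/10 + 1/22 + 1/6.8 = 0.2925 S  =>  R_par = 3.419 Ω
V = I × R_par = 1 × 3.419 = 3.419 V
I_R1 = V/R1 = 3.419/10 = 0.3419 A

Final answer: 0.3419 A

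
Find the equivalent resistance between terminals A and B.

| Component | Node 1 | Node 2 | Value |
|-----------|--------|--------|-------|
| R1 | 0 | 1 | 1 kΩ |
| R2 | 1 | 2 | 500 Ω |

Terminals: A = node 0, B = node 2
Reduce the network between node 0 (A) and node 2 (B) by series/parallel combination:
  Rs1 = R1 + R2 (series, joined only at node 1) = 1000 + 500 = 1500 Ω
R_eq = 1.5 kΩ

Final answer: 1.5 kΩ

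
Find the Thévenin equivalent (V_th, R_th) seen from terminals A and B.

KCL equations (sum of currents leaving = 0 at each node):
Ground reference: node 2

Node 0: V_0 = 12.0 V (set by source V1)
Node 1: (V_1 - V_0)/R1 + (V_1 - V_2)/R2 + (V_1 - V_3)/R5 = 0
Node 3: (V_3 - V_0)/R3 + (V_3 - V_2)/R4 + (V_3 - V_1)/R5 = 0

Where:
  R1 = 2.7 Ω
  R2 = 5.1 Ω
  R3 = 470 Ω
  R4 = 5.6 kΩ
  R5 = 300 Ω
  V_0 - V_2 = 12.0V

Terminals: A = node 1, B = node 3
Step 1 — V_th is the open-circuit voltage V_A - V_B (nothing connected across the terminals).
Nodal analysis, taking node 2 as the 0 V reference.
Source V1 fixes V_0 = 12 V.
KCL at each unknown node (sum of currents leaving = 0; resistances in Ω):
  Node 1: (V_1 - 12)/2.7 + (V_1 - 0)/5.1 + (V_1 - V_3)/300 = 0
  Node 3: (V_3 - 12)/470 + (V_3 - 0)/5600 + (V_3 - V_1)/300 = 0
Collecting terms (coefficients in siemens):
  0.5698·V_1 - 0.003333·V_3 = 4.444
  0.00564·V_3 - 0.003333·V_1 = 0.02553
Determinant D = (0.5698)(0.00564) - (-0.003333)(-0.003333) = 0.003202
V_1 = [(4.444)(0.00564) - (-0.003333)(0.02553)]/D = 7.854 V
V_3 = [(0.5698)(0.02553) - (4.444)(-0.003333)]/D = 9.169 V
V_th = V_1 - V_3 = 7.854 - 9.169 = -1.316 V
Step 2 — R_th: zero the source — replace V1 by a short circuit (node 2 merges into node 0) — and find the resistance seen between A (node 1) and B (node 3).
Reduce the network between node 1 (A) and node 3 (B) by series/parallel combination:
  Rp1 = R1 ‖ R2 (parallel, both between nodes 0 and 1) = 1/(1/2.7 + 1/5.1) = 1.765 Ω
  Rp2 = R3 ‖ R4 (parallel, both between nodes 0 and 3) = 1/(1/470 + 1/5600) = 433.6 Ω
  Rs1 = Rp1 + Rp2 (series, joined only at node 0) = 1.765 + 433.6 = 435.4 Ω
  Rp3 = R5 ‖ Rs1 (parallel, both between nodes 1 and 3) = 1/(1/300 + 1/435.4) = 177.6 Ω
R_th = 177.6 Ω

Final answer: V_th = -1.316 V, R_th = 177.6 Ω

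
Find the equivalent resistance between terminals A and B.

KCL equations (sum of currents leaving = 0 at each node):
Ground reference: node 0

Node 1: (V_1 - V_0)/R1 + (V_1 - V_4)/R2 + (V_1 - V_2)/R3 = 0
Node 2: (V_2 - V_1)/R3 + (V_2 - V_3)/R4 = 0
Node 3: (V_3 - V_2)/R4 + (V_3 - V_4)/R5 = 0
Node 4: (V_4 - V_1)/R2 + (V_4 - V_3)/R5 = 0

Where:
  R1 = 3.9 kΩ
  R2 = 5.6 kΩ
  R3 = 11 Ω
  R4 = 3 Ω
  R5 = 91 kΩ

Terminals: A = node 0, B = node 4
Reduce the network between node 0 (A) and node 4 (B) by series/parallel combination:
  Rs1 = R3 + R4 (series, joined only at node 2) = 11 + 3 = 14 Ω
  Rs2 = R5 + Rs1 (series, joined only at node 3) = 91000 + 14 = 91010 Ω
  Rp1 = R2 ‖ Rs2 (parallel, both between nodes 1 and 4) = 1/(1/5600 + 1/91010) = 5275 Ω
  Rs3 = R1 + Rp1 (series, joined only at node 1) = 3900 + 5275 = 9175 Ω
R_eq = 9.175 kΩ

Final answer: 9.175 kΩ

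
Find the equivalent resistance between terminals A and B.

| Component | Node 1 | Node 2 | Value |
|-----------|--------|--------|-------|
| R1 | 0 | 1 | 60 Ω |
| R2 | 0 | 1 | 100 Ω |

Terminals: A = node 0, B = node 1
Reduce the network between node 0 (A) and node 1 (B) by series/parallel combination:
  Rp1 = R1 ‖ R2 (parallel, both between nodes 0 and 1) = 1/(1/60 + 1/100) = 37.5 Ω
R_eq = 37.5 Ω

Final answer: 37.5 Ω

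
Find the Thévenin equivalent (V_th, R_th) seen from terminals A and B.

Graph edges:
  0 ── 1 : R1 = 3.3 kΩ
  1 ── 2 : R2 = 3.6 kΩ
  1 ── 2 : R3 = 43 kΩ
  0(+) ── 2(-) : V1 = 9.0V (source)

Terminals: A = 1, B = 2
Step 1 — V_th is the open-circuit voltage V_A - V_B (nothing connected across the terminals).
Nodal analysis, taking node 2 as the 0 V reference.
Source V1 fixes V_0 = 9 V.
KCL at each unknown node (sum of currents leaving = 0; resistances in Ω):
  Node 1: (V_1 - 9)/3300 + (V_1 - 0)/3600 + (V_1 - 0)/43000 = 0
Collecting terms: 0.0006041 × V_1 = 0.002727  =>  V_1 = 4.515 V
V_th = V_1 - V_2 = 4.515 - 0 = 4.515 V
Step 2 — R_th: zero the source — replace V1 by a short circuit (node 2 merges into node 0) — and find the resistance seen between A (node 1) and B (node 0).
Reduce the network between node 1 (A) and node 0 (B) by series/parallel combination:
  Rp1 = R1 ‖ R2 ‖ R3 (parallel, all between nodes 0 and 1) = 1/(1/3300 + 1/3600 + 1/43000) = 1655 Ω
R_th = 1.655 kΩ

Final answer: V_th = 4.515 V, R_th = 1.655 kΩ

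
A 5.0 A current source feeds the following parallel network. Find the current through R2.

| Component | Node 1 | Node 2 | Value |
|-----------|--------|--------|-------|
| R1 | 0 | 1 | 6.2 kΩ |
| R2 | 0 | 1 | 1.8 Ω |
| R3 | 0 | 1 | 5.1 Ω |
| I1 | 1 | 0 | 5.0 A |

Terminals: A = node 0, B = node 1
All resistors sit directly between nodes 0 and 1, so they are in parallel and share one voltage V; the full source current 5 A splits among them.
1/R_par = 1/6200 + 1/1.8 + 1/5.1 = 0.7518 S  =>  R_par = 1.33 Ω
V = I × R_par = 5 × 1.33 = 6.651 V
I_R2 = V/R2 = 6.651/1.8 = 3.695 A

Final answer: 3.695 A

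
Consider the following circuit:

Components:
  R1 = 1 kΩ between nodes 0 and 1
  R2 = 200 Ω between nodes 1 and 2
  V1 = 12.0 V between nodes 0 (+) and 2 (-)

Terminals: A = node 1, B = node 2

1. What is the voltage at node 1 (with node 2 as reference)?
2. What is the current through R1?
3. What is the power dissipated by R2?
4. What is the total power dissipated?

Nodal analysis, taking node 2 as the 0 V reference.
Source V1 fixes V_0 = 12 V.
KCL at each unknown node (sum of currents leaving = 0; resistances in Ω):
  Node 1: (V_1 - 12)/1000 + (V_1 - 0)/200 = 0
Collecting terms: 0.006 × V_1 = 0.012  =>  V_1 = 2 V
Part 1:
  Read off the nodal solution: V_1 = 2 V
Part 2:
  I_R1 = (V_0 - V_1)/R1 = (12 - 2)/1000 = 0.01 A
  Magnitude: I_R1 = 0.01 A
Part 3:
  I_R2 = (V_1 - V_2)/R2 = (2 - 0)/200 = 0.01 A
  P_R2 = I_R2² × R2 = (0.01)² × 200 = 0.02 W
Part 4:
  Power in each resistor, P = (ΔV)²/R:
    P_R1 = (12 - 2)²/1000 = 0.1 W
    P_R2 = (2 - 0)²/200 = 0.02 W
  P_total = P_R1 + P_R2 = 0.12 W

Final answers:
1. V_1 = 2 V
2. I_R1 = 0.01 A
3. P_R2 = 0.02 W
4. P_total = 0.12 W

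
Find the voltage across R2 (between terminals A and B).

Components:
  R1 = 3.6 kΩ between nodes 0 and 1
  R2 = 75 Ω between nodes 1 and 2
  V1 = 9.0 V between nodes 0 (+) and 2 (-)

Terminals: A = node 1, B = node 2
R1 and R2 are in series across V1 (node 0 → node 1 → node 2), and the output A–B is taken across R2, so this is a voltage divider.
Series current: I = V1/(R1 + R2) = 9/(3600 + 75) = 9/3675 = 0.002449 A
V_R2 = I × R2 = V1 × R2/(R1 + R2) = 9 × 75/3675 = 0.1837 V

Final answer: 0.1837 V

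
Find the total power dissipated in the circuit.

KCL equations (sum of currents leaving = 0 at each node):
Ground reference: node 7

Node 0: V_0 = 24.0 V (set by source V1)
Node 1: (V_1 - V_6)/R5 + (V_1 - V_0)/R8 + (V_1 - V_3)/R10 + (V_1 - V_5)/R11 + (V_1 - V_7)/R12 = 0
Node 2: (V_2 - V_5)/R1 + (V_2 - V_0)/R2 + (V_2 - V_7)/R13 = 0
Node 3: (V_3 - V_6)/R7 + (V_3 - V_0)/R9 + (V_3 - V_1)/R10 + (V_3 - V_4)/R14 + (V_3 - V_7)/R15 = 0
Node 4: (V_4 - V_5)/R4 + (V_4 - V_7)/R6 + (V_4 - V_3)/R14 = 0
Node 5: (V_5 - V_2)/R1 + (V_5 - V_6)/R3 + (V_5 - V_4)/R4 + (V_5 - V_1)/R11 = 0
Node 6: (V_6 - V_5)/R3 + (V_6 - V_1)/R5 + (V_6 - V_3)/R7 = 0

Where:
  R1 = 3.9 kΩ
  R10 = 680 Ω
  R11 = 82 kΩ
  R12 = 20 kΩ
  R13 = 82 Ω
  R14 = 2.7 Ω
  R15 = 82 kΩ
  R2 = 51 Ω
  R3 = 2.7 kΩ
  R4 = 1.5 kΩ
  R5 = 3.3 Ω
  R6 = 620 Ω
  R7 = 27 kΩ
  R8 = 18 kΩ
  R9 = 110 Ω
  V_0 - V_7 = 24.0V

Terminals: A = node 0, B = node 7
Nodal analysis, taking node 7 as the 0 V reference.
Source V1 fixes V_0 = 24 V.
KCL at each unknown node (sum of currents leaving = 0; resistances in Ω):
  Node 1: (V_1 - V_6)/3.3 + (V_1 - 24)/18000 + (V_1 - V_3)/680 + (V_1 - V_5)/82000 + (V_1 - 0)/20000 = 0
  Node 2: (V_2 - V_5)/3900 + (V_2 - 24)/51 + (V_2 - 0)/82 = 0
  Node 3: (V_3 - V_6)/27000 + (V_3 - 24)/110 + (V_3 - V_1)/680 + (V_3 - V_4)/2.7 + (V_3 - 0)/82000 = 0
  Node 4: (V_4 - V_5)/1500 + (V_4 - 0)/620 + (V_4 - V_3)/2.7 = 0
  Node 5: (V_5 - V_2)/3900 + (V_5 - V_6)/2700 + (V_5 - V_4)/1500 + (V_5 - V_1)/82000 = 0
  Node 6: (V_6 - V_5)/2700 + (V_6 - V_1)/3.3 + (V_6 - V_3)/27000 = 0
Collecting terms (coefficients in siemens):
  0.3046·V_1 - 0.001471·V_3 - 0.0000122·V_5 - 0.303·V_6 = 0.001333
  0.03206·V_2 - 0.0002564·V_5 = 0.4706
  0.381·V_3 - 0.001471·V_1 - 0.3704·V_4 - 0.00003704·V_6 = 0.2182
  0.3726·V_4 - 0.3704·V_3 - 0.0006667·V_5 = 0
  0.001306·V_5 - 0.0000122·V_1 - 0.0002564·V_2 - 0.0006667·V_4 - 0.0003704·V_6 = 0
  0.3034·V_6 - 0.303·V_1 - 0.00003704·V_3 - 0.0003704·V_5 = 0
Solving these 6 simultaneous equations (Gaussian elimination) gives:
  V_1 = 19.56 V, V_2 = 14.83 V, V_3 = 20.21 V, V_4 = 20.12 V
  V_5 = 18.92 V, V_6 = 19.56 V
Power in each resistor, P = (ΔV)²/R:
  P_R1 = (14.83 - 18.92)²/3900 = 0.00428 W
  P_R2 = (24 - 14.83)²/51 = 1.649 W
  P_R3 = (18.92 - 19.56)²/2700 = 0.0001532 W
  P_R4 = (20.12 - 18.92)²/1500 = 0.0009638 W
  P_R5 = (19.56 - 19.56)²/3.3 = 0.0000001514 W
  P_R6 = (20.12 - 0)²/620 = 0.6528 W
  P_R7 = (20.21 - 19.56)²/27000 = 0.0000156 W
  P_R8 = (24 - 19.56)²/18000 = 0.001095 W
  P_R9 = (24 - 20.21)²/110 = 0.1307 W
  P_R10 = (19.56 - 20.21)²/680 = 0.000618 W
  P_R11 = (19.56 - 18.92)²/82000 = 0.000005056 W
  P_R12 = (19.56 - 0)²/20000 = 0.01913 W
  P_R13 = (14.83 - 0)²/82 = 2.682 W
  P_R14 = (20.21 - 20.12)²/2.7 = 0.002985 W
  P_R15 = (20.21 - 0)²/82000 = 0.00498 W
P_total = P_R1 + P_R2 + P_R3 + P_R4 + P_R5 + P_R6 + P_R7 + P_R8 + P_R9 + P_R10 + P_R11 + P_R12 + P_R13 + P_R14 + P_R15 = 5.149 W

Final answer: 5.149 W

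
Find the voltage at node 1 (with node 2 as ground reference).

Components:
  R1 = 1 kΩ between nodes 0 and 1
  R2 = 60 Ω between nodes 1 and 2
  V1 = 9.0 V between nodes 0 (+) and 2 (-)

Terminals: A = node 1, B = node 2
Nodal analysis, taking node 2 as the 0 V reference.
Source V1 fixes V_0 = 9 V.
KCL at each unknown node (sum of currents leaving = 0; resistances in Ω):
  Node 1: (V_1 - 9)/1000 + (V_1 - 0)/60 = 0
Collecting terms: 0.01767 × V_1 = 0.009  =>  V_1 = 0.5094 V
The requested potential is V_1 = 0.5094 V.

Final answer: V_1 = 0.5094 V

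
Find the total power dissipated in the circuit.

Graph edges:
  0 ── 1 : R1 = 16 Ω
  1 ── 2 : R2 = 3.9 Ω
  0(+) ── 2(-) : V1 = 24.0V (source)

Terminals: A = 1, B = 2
Nodal analysis, taking node 2 as the 0 V reference.
Source V1 fixes V_0 = 24 V.
KCL at each unknown node (sum of currents leaving = 0; resistances in Ω):
  Node 1: (V_1 - 24)/16 + (V_1 - 0)/3.9 = 0
Collecting terms: 0.3189 × V_1 = 1.5  =>  V_1 = 4.704 V
Power in each resistor, P = (ΔV)²/R:
  P_R1 = (24 - 4.704)²/16 = 23.27 W
  P_R2 = (4.704 - 0)²/3.9 = 5.673 W
P_total = P_R1 + P_R2 = 28.94 W

Final answer: 28.94 W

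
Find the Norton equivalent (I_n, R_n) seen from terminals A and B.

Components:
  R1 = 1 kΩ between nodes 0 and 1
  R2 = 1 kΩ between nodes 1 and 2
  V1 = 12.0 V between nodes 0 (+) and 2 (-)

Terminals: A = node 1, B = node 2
Find the Thévenin equivalent first; then I_n = V_th/R_th and R_n = R_th.
Step 1 — V_th is the open-circuit voltage V_A - V_B (nothing connected across the terminals).
Nodal analysis, taking node 2 as the 0 V reference.
Source V1 fixes V_0 = 12 V.
KCL at each unknown node (sum of currents leaving = 0; resistances in Ω):
  Node 1: (V_1 - 12)/1000 + (V_1 - 0)/1000 = 0
Collecting terms: 0.002 × V_1 = 0.012  =>  V_1 = 6 V
V_th = V_1 - V_2 = 6 - 0 = 6 V
Step 2 — R_th: zero the source — replace V1 by a short circuit (node 2 merges into node 0) — and find the resistance seen between A (node 1) and B (node 0).
Reduce the network between node 1 (A) and node 0 (B) by series/parallel combination:
  Rp1 = R1 ‖ R2 (parallel, both between nodes 0 and 1) = 1/(1/1000 + 1/1000) = 500 Ω
R_th = 500 Ω
I_n = V_th/R_th = 6/500 = 0.012 A, and R_n = R_th = 500 Ω

Final answer: I_n = 0.012 A, R_n = 500 Ω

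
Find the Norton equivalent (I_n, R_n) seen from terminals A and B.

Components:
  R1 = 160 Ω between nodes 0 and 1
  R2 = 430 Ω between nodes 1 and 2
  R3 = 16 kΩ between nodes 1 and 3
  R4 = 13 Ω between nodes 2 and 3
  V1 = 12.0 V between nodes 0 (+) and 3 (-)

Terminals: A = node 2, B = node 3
Find the Thévenin equivalent first; then I_n = V_th/R_th and R_n = R_th.
Step 1 — V_th is the open-circuit voltage V_A - V_B (nothing connected across the terminals).
Nodal analysis, taking node 3 as the 0 V reference.
Source V1 fixes V_0 = 12 V.
KCL at each unknown node (sum of currents leaving = 0; resistances in Ω):
  Node 1: (V_1 - 12)/160 + (V_1 - V_2)/430 + (V_1 - 0)/16000 = 0
  Node 2: (V_2 - V_1)/430 + (V_2 - 0)/13 = 0
Collecting terms (coefficients in siemens):
  0.008638·V_1 - 0.002326·V_2 = 0.075
  0.07925·V_2 - 0.002326·V_1 = 0
Determinant D = (0.008638)(0.07925) - (-0.002326)(-0.002326) = 0.0006791
V_1 = [(0.075)(0.07925) - (-0.002326)(0)]/D = 8.752 V
V_2 = [(0.008638)(0) - (0.075)(-0.002326)]/D = 0.2568 V
V_th = V_2 - V_3 = 0.2568 - 0 = 0.2568 V
Step 2 — R_th: zero the source — replace V1 by a short circuit (node 3 merges into node 0) — and find the resistance seen between A (node 2) and B (node 0).
Reduce the network between node 2 (A) and node 0 (B) by series/parallel combination:
  Rp1 = R1 ‖ R3 (parallel, both between nodes 0 and 1) = 1/(1/160 + 1/16000) = 158.4 Ω
  Rs1 = R2 + Rp1 (series, joined only at node 1) = 430 + 158.4 = 588.4 Ω
  Rp2 = R4 ‖ Rs1 (parallel, both between nodes 0 and 2) = 1/(1/13 + 1/588.4) = 12.72 Ω
R_th = 12.72 Ω
I_n = V_th/R_th = 0.2568/12.72 = 0.02019 A, and R_n = R_th = 12.72 Ω

Final answer: I_n = 0.02019 A, R_n = 12.72 Ω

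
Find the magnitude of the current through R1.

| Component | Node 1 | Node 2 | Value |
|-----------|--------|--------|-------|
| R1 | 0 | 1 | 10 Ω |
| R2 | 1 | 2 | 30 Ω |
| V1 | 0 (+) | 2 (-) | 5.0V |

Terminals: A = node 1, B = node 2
Nodal analysis, taking node 2 as the 0 V reference.
Source V1 fixes V_0 = 5 V.
KCL at each unknown node (sum of currents leaving = 0; resistances in Ω):
  Node 1: (V_1 - 5)/10 + (V_1 - 0)/30 = 0
Collecting terms: 0.1333 × V_1 = 0.5  =>  V_1 = 3.75 V
I_R1 = (V_0 - V_1)/R1 = (5 - 3.75)/10 = 0.125 A
|I_R1| = 0.125 A

Final answer: |I_R1| = 0.125 A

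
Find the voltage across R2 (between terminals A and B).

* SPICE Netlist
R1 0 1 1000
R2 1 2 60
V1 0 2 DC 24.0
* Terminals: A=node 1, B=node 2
R1 and R2 are in series across V1 (node 0 → node 1 → node 2), and the output A–B is taken across R2, so this is a voltage divider.
Series current: I = V1/(R1 + R2) = 24/(1000 + 60) = 24/1060 = 0.02264 A
V_R2 = I × R2 = V1 × R2/(R1 + R2) = 24 × 60/1060 = 1.358 V

Final answer: 1.358 V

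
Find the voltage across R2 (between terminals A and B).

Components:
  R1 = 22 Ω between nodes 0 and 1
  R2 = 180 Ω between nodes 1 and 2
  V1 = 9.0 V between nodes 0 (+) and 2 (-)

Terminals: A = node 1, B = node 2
R1 and R2 are in series across V1 (node 0 → node 1 → node 2), and the output A–B is taken across R2, so this is a voltage divider.
Series current: I = V1/(R1 + R2) = 9/(22 + 180) = 9/202 = 0.04455 A
V_R2 = I × R2 = V1 × R2/(R1 + R2) = 9 × 180/202 = 8.02 V

Final answer: 8.02 V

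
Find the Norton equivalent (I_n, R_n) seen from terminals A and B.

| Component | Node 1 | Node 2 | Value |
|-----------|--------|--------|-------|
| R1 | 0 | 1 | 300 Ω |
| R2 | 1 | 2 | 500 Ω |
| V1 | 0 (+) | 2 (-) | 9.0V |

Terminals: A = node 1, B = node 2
Find the Thévenin equivalent first; then I_n = V_th/R_th and R_n = R_th.
Step 1 — V_th is the open-circuit voltage V_A - V_B (nothing connected across the terminals).
Nodal analysis, taking node 2 as the 0 V reference.
Source V1 fixes V_0 = 9 V.
KCL at each unknown node (sum of currents leaving = 0; resistances in Ω):
  Node 1: (V_1 - 9)/300 + (V_1 - 0)/500 = 0
Collecting terms: 0.005333 × V_1 = 0.03  =>  V_1 = 5.625 V
V_th = V_1 - V_2 = 5.625 - 0 = 5.625 V
Step 2 — R_th: zero the source — replace V1 by a short circuit (node 2 merges into node 0) — and find the resistance seen between A (node 1) and B (node 0).
Reduce the network between node 1 (A) and node 0 (B) by series/parallel combination:
  Rp1 = R1 ‖ R2 (parallel, both between nodes 0 and 1) = 1/(1/300 + 1/500) = 187.5 Ω
R_th = 187.5 Ω
I_n = V_th/R_th = 5.625/187.5 = 0.03 A, and R_n = R_th = 187.5 Ω

Final answer: I_n = 0.03 A, R_n = 187.5 Ω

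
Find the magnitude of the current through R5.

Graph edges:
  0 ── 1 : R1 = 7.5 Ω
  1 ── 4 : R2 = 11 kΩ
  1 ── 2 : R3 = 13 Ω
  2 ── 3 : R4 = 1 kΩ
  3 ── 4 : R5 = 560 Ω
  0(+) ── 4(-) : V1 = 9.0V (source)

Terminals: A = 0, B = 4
Nodal analysis, taking node 4 as the 0 V reference.
Source V1 fixes V_0 = 9 V.
KCL at each unknown node (sum of currents leaving = 0; resistances in Ω):
  Node 1: (V_1 - 9)/7.5 + (V_1 - 0)/11000 + (V_1 - V_2)/13 = 0
  Node 2: (V_2 - V_1)/13 + (V_2 - V_3)/1000 = 0
  Node 3: (V_3 - V_2)/1000 + (V_3 - 0)/560 = 0
Collecting terms (coefficients in siemens):
  0.2103·V_1 - 0.07692·V_2 = 1.2
  0.07792·V_2 - 0.07692·V_1 - 0.001·V_3 = 0
  0.002786·V_3 - 0.001·V_2 = 0
Solving these 3 simultaneous equations (Gaussian elimination) gives:
  V_1 = 8.951 V, V_2 = 8.877 V, V_3 = 3.187 V
I_R5 = (V_3 - V_4)/R5 = (3.187 - 0)/560 = 0.005691 A
|I_R5| = 0.005691 A

Final answer: |I_R5| = 0.005691 A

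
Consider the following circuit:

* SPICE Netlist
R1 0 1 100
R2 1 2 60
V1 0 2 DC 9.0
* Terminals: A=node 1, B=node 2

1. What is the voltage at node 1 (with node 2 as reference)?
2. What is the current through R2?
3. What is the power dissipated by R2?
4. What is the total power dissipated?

Nodal analysis, taking node 2 as the 0 V reference.
Source V1 fixes V_0 = 9 V.
KCL at each unknown node (sum of currents leaving = 0; resistances in Ω):
  Node 1: (V_1 - 9)/100 + (V_1 - 0)/60 = 0
Collecting terms: 0.02667 × V_1 = 0.09  =>  V_1 = 3.375 V
Part 1:
  Read off the nodal solution: V_1 = 3.375 V
Part 2:
  I_R2 = (V_1 - V_2)/R2 = (3.375 - 0)/60 = 0.05625 A
  Magnitude: I_R2 = 0.05625 A
Part 3:
  I_R2 = (V_1 - V_2)/R2 = (3.375 - 0)/60 = 0.05625 A
  P_R2 = I_R2² × R2 = (0.05625)² × 60 = 0.1898 W
Part 4:
  Power in each resistor, P = (ΔV)²/R:
    P_R1 = (9 - 3.375)²/100 = 0.3164 W
    P_R2 = (3.375 - 0)²/60 = 0.1898 W
  P_total = P_R1 + P_R2 = 0.5062 W

Final answers:
1. V_1 = 3.375 V
2. I_R2 = 0.05625 A
3. P_R2 = 0.1898 W
4. P_total = 0.5062 W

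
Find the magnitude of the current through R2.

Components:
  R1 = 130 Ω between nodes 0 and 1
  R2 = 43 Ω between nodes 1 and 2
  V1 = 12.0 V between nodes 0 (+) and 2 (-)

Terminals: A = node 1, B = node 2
Nodal analysis, taking node 2 as the 0 V reference.
Source V1 fixes V_0 = 12 V.
KCL at each unknown node (sum of currents leaving = 0; resistances in Ω):
  Node 1: (V_1 - 12)/130 + (V_1 - 0)/43 = 0
Collecting terms: 0.03095 × V_1 = 0.09231  =>  V_1 = 2.983 V
I_R2 = (V_1 - V_2)/R2 = (2.983 - 0)/43 = 0.06936 A
|I_R2| = 0.06936 A

Final answer: |I_R2| = 0.06936 A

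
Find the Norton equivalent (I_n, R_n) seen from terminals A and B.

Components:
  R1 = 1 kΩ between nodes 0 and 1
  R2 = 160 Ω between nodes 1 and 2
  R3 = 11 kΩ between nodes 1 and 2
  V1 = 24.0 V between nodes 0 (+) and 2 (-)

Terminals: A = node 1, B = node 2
Find the Thévenin equivalent first; then I_n = V_th/R_th and R_n = R_th.
Step 1 — V_th is the open-circuit voltage V_A - V_B (nothing connected across the terminals).
Nodal analysis, taking node 2 as the 0 V reference.
Source V1 fixes V_0 = 24 V.
KCL at each unknown node (sum of currents leaving = 0; resistances in Ω):
  Node 1: (V_1 - 24)/1000 + (V_1 - 0)/160 + (V_1 - 0)/11000 = 0
Collecting terms: 0.007341 × V_1 = 0.024  =>  V_1 = 3.269 V
V_th = V_1 - V_2 = 3.269 - 0 = 3.269 V
Step 2 — R_th: zero the source — replace V1 by a short circuit (node 2 merges into node 0) — and find the resistance seen between A (node 1) and B (node 0).
Reduce the network between node 1 (A) and node 0 (B) by series/parallel combination:
  Rp1 = R1 ‖ R2 ‖ R3 (parallel, all between nodes 0 and 1) = 1/(1/1000 + 1/160 + 1/11000) = 136.2 Ω
R_th = 136.2 Ω
I_n = V_th/R_th = 3.269/136.2 = 0.024 A, and R_n = R_th = 136.2 Ω

Final answer: I_n = 0.024 A, R_n = 136.2 Ω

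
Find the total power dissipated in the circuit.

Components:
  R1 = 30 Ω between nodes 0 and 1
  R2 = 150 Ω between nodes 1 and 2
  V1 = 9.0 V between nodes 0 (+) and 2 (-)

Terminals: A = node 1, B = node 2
Nodal analysis, taking node 2 as the 0 V reference.
Source V1 fixes V_0 = 9 V.
KCL at each unknown node (sum of currents leaving = 0; resistances in Ω):
  Node 1: (V_1 - 9)/30 + (V_1 - 0)/150 = 0
Collecting terms: 0.04 × V_1 = 0.3  =>  V_1 = 7.5 V
Power in each resistor, P = (ΔV)²/R:
  P_R1 = (9 - 7.5)²/30 = 0.075 W
  P_R2 = (7.5 - 0)²/150 = 0.375 W
P_total = P_R1 + P_R2 = 0.45 W

Final answer: 0.45 W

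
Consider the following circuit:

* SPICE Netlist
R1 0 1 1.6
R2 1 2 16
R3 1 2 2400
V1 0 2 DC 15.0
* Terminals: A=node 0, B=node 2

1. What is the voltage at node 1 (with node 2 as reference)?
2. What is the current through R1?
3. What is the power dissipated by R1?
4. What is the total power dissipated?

Nodal analysis, taking node 2 as the 0 V reference.
Source V1 fixes V_0 = 15 V.
KCL at each unknown node (sum of currents leaving = 0; resistances in Ω):
  Node 1: (V_1 - 15)/1.6 + (V_1 - 0)/16 + (V_1 - 0)/2400 = 0
Collecting terms: 0.6879 × V_1 = 9.375  =>  V_1 = 13.63 V
Part 1:
  Read off the nodal solution: V_1 = 13.63 V
Part 2:
  I_R1 = (V_0 - V_1)/R1 = (15 - 13.63)/1.6 = 0.8574 A
  Magnitude: I_R1 = 0.8574 A
Part 3:
  I_R1 = (V_0 - V_1)/R1 = (15 - 13.63)/1.6 = 0.8574 A
  P_R1 = I_R1² × R1 = (0.8574)² × 1.6 = 1.176 W
Part 4:
  Power in each resistor, P = (ΔV)²/R:
    P_R1 = (15 - 13.63)²/1.6 = 1.176 W
    P_R2 = (13.63 - 0)²/16 = 11.61 W
    P_R3 = (13.63 - 0)²/2400 = 0.07739 W
  P_total = P_R1 + P_R2 + P_R3 = 12.86 W

Final answers:
1. V_1 = 13.63 V
2. I_R1 = 0.8574 A
3. P_R1 = 1.176 W
4. P_total = 12.86 W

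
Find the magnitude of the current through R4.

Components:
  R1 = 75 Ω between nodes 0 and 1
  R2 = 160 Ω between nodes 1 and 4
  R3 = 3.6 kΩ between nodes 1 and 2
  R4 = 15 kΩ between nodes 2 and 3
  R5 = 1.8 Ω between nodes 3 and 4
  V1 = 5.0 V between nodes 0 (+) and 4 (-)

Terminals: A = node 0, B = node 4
Nodal analysis, taking node 4 as the 0 V reference.
Source V1 fixes V_0 = 5 V.
KCL at each unknown node (sum of currents leaving = 0; resistances in Ω):
  Node 1: (V_1 - 5)/75 + (V_1 - 0)/160 + (V_1 - V_2)/3600 = 0
  Node 2: (V_2 - V_1)/3600 + (V_2 - V_3)/15000 = 0
  Node 3: (V_3 - V_2)/15000 + (V_3 - 0)/1.8 = 0
Collecting terms (coefficients in siemens):
  0.01986·V_1 - 0.0002778·V_2 = 0.06667
  0.0003444·V_2 - 0.0002778·V_1 - 0.00006667·V_3 = 0
  0.5556·V_3 - 0.00006667·V_2 = 0
Solving these 3 simultaneous equations (Gaussian elimination) gives:
  V_1 = 3.395 V, V_2 = 2.738 V, V_3 = 0.0003285 V
I_R4 = (V_2 - V_3)/R4 = (2.738 - 0.0003285)/15000 = 0.0001825 A
|I_R4| = 0.0001825 A

Final answer: |I_R4| = 0.0001825 A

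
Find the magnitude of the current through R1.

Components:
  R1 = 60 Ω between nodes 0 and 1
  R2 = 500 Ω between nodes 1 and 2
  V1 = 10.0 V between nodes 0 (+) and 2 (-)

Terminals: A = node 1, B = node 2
Nodal analysis, taking node 2 as the 0 V reference.
Source V1 fixes V_0 = 10 V.
KCL at each unknown node (sum of currents leaving = 0; resistances in Ω):
  Node 1: (V_1 - 10)/60 + (V_1 - 0)/500 = 0
Collecting terms: 0.01867 × V_1 = 0.1667  =>  V_1 = 8.929 V
I_R1 = (V_0 - V_1)/R1 = (10 - 8.929)/60 = 0.01786 A
|I_R1| = 0.01786 A

Final answer: |I_R1| = 0.01786 A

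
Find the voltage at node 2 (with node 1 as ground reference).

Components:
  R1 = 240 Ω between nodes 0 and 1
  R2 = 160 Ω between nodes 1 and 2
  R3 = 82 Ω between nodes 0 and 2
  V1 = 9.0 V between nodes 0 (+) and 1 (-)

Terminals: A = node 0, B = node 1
Nodal analysis, taking node 1 as the 0 V reference.
Source V1 fixes V_0 = 9 V.
KCL at each unknown node (sum of currents leaving = 0; resistances in Ω):
  Node 2: (V_2 - 0)/160 + (V_2 - 9)/82 = 0
Collecting terms: 0.01845 × V_2 = 0.1098  =>  V_2 = 5.95 V
The requested potential is V_2 = 5.95 V.

Final answer: V_2 = 5.95 V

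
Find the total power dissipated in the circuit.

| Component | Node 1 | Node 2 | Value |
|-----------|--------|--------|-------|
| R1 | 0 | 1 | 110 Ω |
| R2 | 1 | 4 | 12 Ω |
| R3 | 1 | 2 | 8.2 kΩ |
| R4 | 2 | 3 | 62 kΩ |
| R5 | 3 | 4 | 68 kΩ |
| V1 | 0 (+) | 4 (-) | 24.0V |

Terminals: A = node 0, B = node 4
Nodal analysis, taking node 4 as the 0 V reference.
Source V1 fixes V_0 = 24 V.
KCL at each unknown node (sum of currents leaving = 0; resistances in Ω):
  Node 1: (V_1 - 24)/110 + (V_1 - 0)/12 + (V_1 - V_2)/8200 = 0
  Node 2: (V_2 - V_1)/8200 + (V_2 - V_3)/62000 = 0
  Node 3: (V_3 - V_2)/62000 + (V_3 - 0)/68000 = 0
Collecting terms (coefficients in siemens):
  0.09255·V_1 - 0.000122·V_2 = 0.2182
  0.0001381·V_2 - 0.000122·V_1 - 0.00001613·V_3 = 0
  0.00003083·V_3 - 0.00001613·V_2 = 0
Solving these 3 simultaneous equations (Gaussian elimination) gives:
  V_1 = 2.36 V, V_2 = 2.22 V, V_3 = 1.161 V
Power in each resistor, P = (ΔV)²/R:
  P_R1 = (24 - 2.36)²/110 = 4.257 W
  P_R2 = (2.36 - 0)²/12 = 0.4643 W
  P_R3 = (2.36 - 2.22)²/8200 = 0.000002392 W
  P_R4 = (2.22 - 1.161)²/62000 = 0.00001809 W
  P_R5 = (1.161 - 0)²/68000 = 0.00001984 W
P_total = P_R1 + P_R2 + P_R3 + P_R4 + P_R5 = 4.721 W

Final answer: 4.721 W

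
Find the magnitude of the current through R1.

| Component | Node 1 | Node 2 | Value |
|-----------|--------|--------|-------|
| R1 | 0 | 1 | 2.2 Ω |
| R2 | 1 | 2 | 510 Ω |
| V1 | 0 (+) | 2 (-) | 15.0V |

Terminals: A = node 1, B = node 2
Nodal analysis, taking node 2 as the 0 V reference.
Source V1 fixes V_0 = 15 V.
KCL at each unknown node (sum of currents leaving = 0; resistances in Ω):
  Node 1: (V_1 - 15)/2.2 + (V_1 - 0)/510 = 0
Collecting terms: 0.4565 × V_1 = 6.818  =>  V_1 = 14.94 V
I_R1 = (V_0 - V_1)/R1 = (15 - 14.94)/2.2 = 0.02929 A
|I_R1| = 0.02929 A

Final answer: |I_R1| = 0.02929 A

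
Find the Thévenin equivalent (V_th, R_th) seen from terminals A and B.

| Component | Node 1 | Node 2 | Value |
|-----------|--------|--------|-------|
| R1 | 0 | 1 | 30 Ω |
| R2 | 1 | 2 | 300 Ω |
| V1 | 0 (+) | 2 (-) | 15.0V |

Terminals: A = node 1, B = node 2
Step 1 — V_th is the open-circuit voltage V_A - V_B (nothing connected across the terminals).
Nodal analysis, taking node 2 as the 0 V reference.
Source V1 fixes V_0 = 15 V.
KCL at each unknown node (sum of currents leaving = 0; resistances in Ω):
  Node 1: (V_1 - 15)/30 + (V_1 - 0)/300 = 0
Collecting terms: 0.03667 × V_1 = 0.5  =>  V_1 = 13.64 V
V_th = V_1 - V_2 = 13.64 - 0 = 13.64 V
Step 2 — R_th: zero the source — replace V1 by a short circuit (node 2 merges into node 0) — and find the resistance seen between A (node 1) and B (node 0).
Reduce the network between node 1 (A) and node 0 (B) by series/parallel combination:
  Rp1 = R1 ‖ R2 (parallel, both between nodes 0 and 1) = 1/(1/30 + 1/300) = 27.27 Ω
R_th = 27.27 Ω

Final answer: V_th = 13.64 V, R_th = 27.27 Ω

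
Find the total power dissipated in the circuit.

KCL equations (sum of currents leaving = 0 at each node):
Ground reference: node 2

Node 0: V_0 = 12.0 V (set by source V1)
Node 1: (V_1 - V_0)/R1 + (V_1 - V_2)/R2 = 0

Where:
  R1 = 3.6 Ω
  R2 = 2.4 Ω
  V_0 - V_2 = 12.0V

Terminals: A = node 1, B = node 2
Nodal analysis, taking node 2 as the 0 V reference.
Source V1 fixes V_0 = 12 V.
KCL at each unknown node (sum of currents leaving = 0; resistances in Ω):
  Node 1: (V_1 - 12)/3.6 + (V_1 - 0)/2.4 = 0
Collecting terms: 0.6944 × V_1 = 3.333  =>  V_1 = 4.8 V
Power in each resistor, P = (ΔV)²/R:
  P_R1 = (12 - 4.8)²/3.6 = 14.4 W
  P_R2 = (4.8 - 0)²/2.4 = 9.6 W
P_total = P_R1 + P_R2 = 24 W

Final answer: 24 W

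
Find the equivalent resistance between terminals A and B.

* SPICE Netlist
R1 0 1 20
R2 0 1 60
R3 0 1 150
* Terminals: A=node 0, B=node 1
Reduce the network between node 0 (A) and node 1 (B) by series/parallel combination:
  Rp1 = R1 ‖ R2 ‖ R3 (parallel, all between nodes 0 and 1) = 1/(1/20 + 1/60 + 1/150) = 13.64 Ω
R_eq = 13.64 Ω

Final answer: 13.64 Ω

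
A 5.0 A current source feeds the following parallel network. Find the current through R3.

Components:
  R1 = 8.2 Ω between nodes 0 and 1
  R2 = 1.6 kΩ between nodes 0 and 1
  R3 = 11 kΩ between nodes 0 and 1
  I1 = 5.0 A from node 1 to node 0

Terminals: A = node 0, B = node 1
All resistors sit directly between nodes 0 and 1, so they are in parallel and share one voltage V; the full source current 5 A splits among them.
1/R_par = 1/8.2 + 1/1600 + 1/11000 = 0.1227 S  =>  R_par = 8.152 Ω
V = I × R_par = 5 × 8.152 = 40.76 V
I_R3 = V/R3 = 40.76/11000 = 0.003706 A

Final answer: 0.003706 A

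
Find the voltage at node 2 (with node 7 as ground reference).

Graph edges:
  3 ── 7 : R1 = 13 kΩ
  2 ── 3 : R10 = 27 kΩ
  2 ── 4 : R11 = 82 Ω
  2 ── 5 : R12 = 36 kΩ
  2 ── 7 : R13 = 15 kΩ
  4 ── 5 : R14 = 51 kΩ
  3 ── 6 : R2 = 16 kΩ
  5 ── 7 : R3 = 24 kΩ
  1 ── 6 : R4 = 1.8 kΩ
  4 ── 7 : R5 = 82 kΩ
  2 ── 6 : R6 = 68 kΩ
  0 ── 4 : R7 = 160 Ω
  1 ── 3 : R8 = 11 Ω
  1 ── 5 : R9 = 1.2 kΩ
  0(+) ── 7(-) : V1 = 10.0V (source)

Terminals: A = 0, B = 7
Nodal analysis, taking node 7 as the 0 V reference.
Source V1 fixes V_0 = 10 V.
KCL at each unknown node (sum of currents leaving = 0; resistances in Ω):
  Node 1: (V_1 - V_6)/1800 + (V_1 - V_3)/11 + (V_1 - V_5)/1200 = 0
  Node 2: (V_2 - V_6)/68000 + (V_2 - V_3)/27000 + (V_2 - V_4)/82 + (V_2 - V_5)/36000 + (V_2 - 0)/15000 = 0
  Node 3: (V_3 - 0)/13000 + (V_3 - V_6)/16000 + (V_3 - V_1)/11 + (V_3 - V_2)/27000 = 0
  Node 4: (V_4 - 0)/82000 + (V_4 - 10)/160 + (V_4 - V_2)/82 + (V_4 - V_5)/51000 = 0
  Node 5: (V_5 - 0)/24000 + (V_5 - V_1)/1200 + (V_5 - V_2)/36000 + (V_5 - V_4)/51000 = 0
  Node 6: (V_6 - V_3)/16000 + (V_6 - V_1)/1800 + (V_6 - V_2)/68000 = 0
Collecting terms (coefficients in siemens):
  0.0923·V_1 - 0.09091·V_3 - 0.0008333·V_5 - 0.0005556·V_6 = 0
  0.01234·V_2 - 0.00003704·V_3 - 0.0122·V_4 - 0.00002778·V_5 - 0.00001471·V_6 = 0
  0.09109·V_3 - 0.09091·V_1 - 0.00003704·V_2 - 0.0000625·V_6 = 0
  0.01848·V_4 - 0.0122·V_2 - 0.00001961·V_5 = 0.0625
  0.0009224·V_5 - 0.0008333·V_1 - 0.00002778·V_2 - 0.00001961·V_4 = 0
  0.0006328·V_6 - 0.0005556·V_1 - 0.00001471·V_2 - 0.0000625·V_3 = 0
Solving these 6 simultaneous equations (Gaussian elimination) gives:
  V_1 = 4.388 V, V_2 = 9.706 V, V_3 = 4.387 V, V_4 = 9.794 V
  V_5 = 4.465 V, V_6 = 4.512 V
The requested potential is V_2 = 9.706 V.

Final answer: V_2 = 9.706 V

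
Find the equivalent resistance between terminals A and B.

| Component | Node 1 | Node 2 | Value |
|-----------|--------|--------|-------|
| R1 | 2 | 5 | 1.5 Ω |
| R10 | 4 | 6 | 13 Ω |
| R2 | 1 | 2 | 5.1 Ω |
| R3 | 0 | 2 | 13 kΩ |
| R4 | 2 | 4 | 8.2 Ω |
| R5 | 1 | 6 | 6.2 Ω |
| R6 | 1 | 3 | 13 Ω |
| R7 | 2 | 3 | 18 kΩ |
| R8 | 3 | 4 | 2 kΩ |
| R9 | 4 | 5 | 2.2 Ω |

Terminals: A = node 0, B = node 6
The network is not a plain series/parallel combination. Inject a 1 A test current into terminal A (node 0) and return it from terminal B (node 6); then R_eq = V_A / (1 A).
Nodal analysis, taking node 6 as the 0 V reference.
Current source I_test pushes 1 A into node 0 and draws it out of node 6.
KCL at each unknown node (sum of currents leaving = 0; resistances in Ω):
  Node 0: (V_0 - V_2)/13000 - 1 = 0
  Node 1: (V_1 - V_2)/5.1 + (V_1 - 0)/6.2 + (V_1 - V_3)/13 = 0
  Node 2: (V_2 - V_0)/13000 + (V_2 - V_1)/5.1 + (V_2 - V_5)/1.5 + (V_2 - V_4)/8.2 + (V_2 - V_3)/18000 = 0
  Node 3: (V_3 - V_1)/13 + (V_3 - V_2)/18000 + (V_3 - V_4)/2000 = 0
  Node 4: (V_4 - V_2)/8.2 + (V_4 - V_3)/2000 + (V_4 - V_5)/2.2 + (V_4 - 0)/13 = 0
  Node 5: (V_5 - V_2)/1.5 + (V_5 - V_4)/2.2 = 0
Collecting terms (coefficients in siemens):
  0.00007692·V_0 - 0.00007692·V_2 = 1
  0.4343·V_1 - 0.1961·V_2 - 0.07692·V_3 = 0
  0.9848·V_2 - 0.00007692·V_0 - 0.1961·V_1 - 0.00005556·V_3 - 0.122·V_4 - 0.6667·V_5 = 0
  0.07748·V_3 - 0.07692·V_1 - 0.00005556·V_2 - 0.0005·V_4 = 0
  0.6539·V_4 - 0.122·V_2 - 0.0005·V_3 - 0.4545·V_5 = 0
  1.121·V_5 - 0.6667·V_2 - 0.4545·V_4 = 0
Solving these 6 simultaneous equations (Gaussian elimination) gives:
  V_0 = 13010 V, V_1 = 3.592 V, V_2 = 6.542 V, V_3 = 3.607 V
  V_4 = 5.467 V, V_5 = 6.106 V
R_eq = V_0 / 1 A = 13010 Ω = 13.01 kΩ

Final answer: 13.01 kΩ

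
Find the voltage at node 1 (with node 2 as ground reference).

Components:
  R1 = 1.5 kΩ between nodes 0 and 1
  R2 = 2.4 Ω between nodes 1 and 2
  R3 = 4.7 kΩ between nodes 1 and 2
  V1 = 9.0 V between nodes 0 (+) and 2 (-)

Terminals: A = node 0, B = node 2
Nodal analysis, taking node 2 as the 0 V reference.
Source V1 fixes V_0 = 9 V.
KCL at each unknown node (sum of currents leaving = 0; resistances in Ω):
  Node 1: (V_1 - 9)/1500 + (V_1 - 0)/2.4 + (V_1 - 0)/4700 = 0
Collecting terms: 0.4175 × V_1 = 0.006  =>  V_1 = 0.01437 V
The requested potential is V_1 = 0.01437 V.

Final answer: V_1 = 0.01437 V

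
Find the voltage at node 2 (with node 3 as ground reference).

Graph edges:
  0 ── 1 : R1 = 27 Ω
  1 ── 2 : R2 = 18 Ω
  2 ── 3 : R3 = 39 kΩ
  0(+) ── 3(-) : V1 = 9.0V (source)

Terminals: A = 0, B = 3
Nodal analysis, taking node 3 as the 0 V reference.
Source V1 fixes V_0 = 9 V.
KCL at each unknown node (sum of currents leaving = 0; resistances in Ω):
  Node 1: (V_1 - 9)/27 + (V_1 - V_2)/18 = 0
  Node 2: (V_2 - V_1)/18 + (V_2 - 0)/39000 = 0
Collecting terms (coefficients in siemens):
  0.09259·V_1 - 0.05556·V_2 = 0.3333
  0.05558·V_2 - 0.05556·V_1 = 0
Determinant D = (0.09259)(0.05558) - (-0.05556)(-0.05556) = 0.00206
V_1 = [(0.3333)(0.05558) - (-0.05556)(0)]/D = 8.994 V
V_2 = [(0.09259)(0) - (0.3333)(-0.05556)]/D = 8.99 V
The requested potential is V_2 = 8.99 V.

Final answer: V_2 = 8.99 V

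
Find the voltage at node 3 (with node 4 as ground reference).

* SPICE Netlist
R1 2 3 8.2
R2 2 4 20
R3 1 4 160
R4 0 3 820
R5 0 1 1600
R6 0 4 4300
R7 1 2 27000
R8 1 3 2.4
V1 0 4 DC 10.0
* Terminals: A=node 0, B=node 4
Nodal analysis, taking node 4 as the 0 V reference.
Source V1 fixes V_0 = 10 V.
KCL at each unknown node (sum of currents leaving = 0; resistances in Ω):
  Node 1: (V_1 - 0)/160 + (V_1 - 10)/1600 + (V_1 - V_2)/27000 + (V_1 - V_3)/2.4 = 0
  Node 2: (V_2 - V_3)/8.2 + (V_2 - 0)/20 + (V_2 - V_1)/27000 = 0
  Node 3: (V_3 - V_2)/8.2 + (V_3 - 10)/820 + (V_3 - V_1)/2.4 = 0
Collecting terms (coefficients in siemens):
  0.4236·V_1 - 0.00003704·V_2 - 0.4167·V_3 = 0.00625
  0.172·V_2 - 0.00003704·V_1 - 0.122·V_3 = 0
  0.5398·V_3 - 0.4167·V_1 - 0.122·V_2 = 0.0122
Solving these 3 simultaneous equations (Gaussian elimination) gives:
  V_1 = 0.4301 V, V_2 = 0.2995 V, V_3 = 0.4222 V
The requested potential is V_3 = 0.4222 V.

Final answer: V_3 = 0.4222 V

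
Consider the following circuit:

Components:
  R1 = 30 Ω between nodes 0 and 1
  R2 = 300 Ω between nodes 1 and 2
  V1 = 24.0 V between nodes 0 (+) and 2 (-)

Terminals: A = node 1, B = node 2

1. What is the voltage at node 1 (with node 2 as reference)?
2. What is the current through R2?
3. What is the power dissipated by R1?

Nodal analysis, taking node 2 as the 0 V reference.
Source V1 fixes V_0 = 24 V.
KCL at each unknown node (sum of currents leaving = 0; resistances in Ω):
  Node 1: (V_1 - 24)/30 + (V_1 - 0)/300 = 0
Collecting terms: 0.03667 × V_1 = 0.8  =>  V_1 = 21.82 V
Part 1:
  Read off the nodal solution: V_1 = 21.82 V
Part 2:
  I_R2 = (V_1 - V_2)/R2 = (21.82 - 0)/300 = 0.07273 A
  Magnitude: I_R2 = 0.07273 A
Part 3:
  I_R1 = (V_0 - V_1)/R1 = (24 - 21.82)/30 = 0.07273 A
  P_R1 = I_R1² × R1 = (0.07273)² × 30 = 0.1587 W

Final answers:
1. V_1 = 21.82 V
2. I_R2 = 0.07273 A
3. P_R1 = 0.1587 W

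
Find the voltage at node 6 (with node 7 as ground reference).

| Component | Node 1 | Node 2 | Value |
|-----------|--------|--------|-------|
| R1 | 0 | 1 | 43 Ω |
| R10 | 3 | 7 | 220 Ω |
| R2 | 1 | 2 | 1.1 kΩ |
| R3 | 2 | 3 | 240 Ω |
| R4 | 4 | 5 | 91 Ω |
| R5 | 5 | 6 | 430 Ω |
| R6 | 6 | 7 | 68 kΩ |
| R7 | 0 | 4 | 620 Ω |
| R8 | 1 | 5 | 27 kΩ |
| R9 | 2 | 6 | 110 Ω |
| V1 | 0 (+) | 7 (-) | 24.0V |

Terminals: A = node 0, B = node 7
Nodal analysis, taking node 7 as the 0 V reference.
Source V1 fixes V_0 = 24 V.
KCL at each unknown node (sum of currents leaving = 0; resistances in Ω):
  Node 1: (V_1 - 24)/43 + (V_1 - V_2)/1100 + (V_1 - V_5)/27000 = 0
  Node 2: (V_2 - V_1)/1100 + (V_2 - V_3)/240 + (V_2 - V_6)/110 = 0
  Node 3: (V_3 - V_2)/240 + (V_3 - 0)/220 = 0
  Node 4: (V_4 - V_5)/91 + (V_4 - 24)/620 = 0
  Node 5: (V_5 - V_4)/91 + (V_5 - V_6)/430 + (V_5 - V_1)/27000 = 0
  Node 6: (V_6 - V_5)/430 + (V_6 - 0)/68000 + (V_6 - V_2)/110 = 0
Collecting terms (coefficients in siemens):
  0.0242·V_1 - 0.0009091·V_2 - 0.00003704·V_5 = 0.5581
  0.01417·V_2 - 0.0009091·V_1 - 0.004167·V_3 - 0.009091·V_6 = 0
  0.008712·V_3 - 0.004167·V_2 = 0
  0.0126·V_4 - 0.01099·V_5 = 0.03871
  0.01335·V_5 - 0.00003704·V_1 - 0.01099·V_4 - 0.002326·V_6 = 0
  0.01143·V_6 - 0.009091·V_2 - 0.002326·V_5 = 0
Solving these 6 simultaneous equations (Gaussian elimination) gives:
  V_1 = 23.48 V, V_2 = 10.44 V, V_3 = 4.992 V, V_4 = 17.34 V
  V_5 = 16.36 V, V_6 = 11.63 V
The requested potential is V_6 = 11.63 V.

Final answer: V_6 = 11.63 V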